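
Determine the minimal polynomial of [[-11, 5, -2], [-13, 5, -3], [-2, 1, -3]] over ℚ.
m_A(x) = (x + 3)^3

The characteristic polynomial factors as (x + 3)^3. The minimal polynomial is ∏(x - λ)^{k_λ} where k_λ is the size of the largest Jordan block at λ.

For λ = -3: rank(A + 3I) = 2, and the largest Jordan block has size 3 (the smallest k with rank((A + 3I)^k) = rank((A + 3I)^(k+1))).

So m_A(x) = (x + 3)^3.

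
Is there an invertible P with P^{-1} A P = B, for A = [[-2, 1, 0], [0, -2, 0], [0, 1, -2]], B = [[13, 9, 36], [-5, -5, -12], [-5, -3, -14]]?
Two matrices over a field are similar if and only if they have the same invariant factors.

Both A and B have characteristic polynomial (x + 2)^3 and minimal polynomial (x + 2)^2. Computing further, both have invariant factors x + 2, (x + 2)^2. Hence A and B are similar.

Yes.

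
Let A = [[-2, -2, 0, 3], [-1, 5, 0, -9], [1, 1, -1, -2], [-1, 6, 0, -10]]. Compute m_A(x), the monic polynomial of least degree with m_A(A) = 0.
The characteristic polynomial factors as (x + 1)^2(x + 3)^2. The minimal polynomial is ∏(x - λ)^{k_λ} where k_λ is the size of the largest Jordan block at λ.

For λ = -3: rank(A + 3I) = 3, and the largest Jordan block has size 2 (the smallest k with rank((A + 3I)^k) = rank((A + 3I)^(k+1))).
For λ = -1: rank(A + I) = 3, and the largest Jordan block has size 2 (the smallest k with rank((A + I)^k) = rank((A + I)^(k+1))).

So m_A(x) = (x + 1)^2(x + 3)^2.

m_A(x) = (x + 1)^2(x + 3)^2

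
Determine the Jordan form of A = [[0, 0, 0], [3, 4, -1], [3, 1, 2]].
J = [[0, 0, 0], [0, 3, 1], [0, 0, 3]]

The characteristic polynomial is det(xI - A) = x(x - 3)^2, so the eigenvalues are 0 (algebraic multiplicity 1), 3 (algebraic multiplicity 2).

For λ = 0: algebraic multiplicity 1 gives one 1×1 block.

For λ = 3: rank(A - 3I) = 2, rank((A - 3I)^2) = 1. The eigenspace has dimension 3 - 2 = 1, so there is 1 Jordan block; the rank sequence gives block sizes [2].

Assembling the blocks gives the Jordan form J above.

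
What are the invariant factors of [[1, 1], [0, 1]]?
The Jordan structure of A has elementary divisors (x - 1)^2. Arranging the block sizes at each eigenvalue in decreasing order and taking row products gives the invariant factors.

Invariant factors (smallest first, each dividing the next): (x - 1)^2.

Check: the last factor (x - 1)^2 is the minimal polynomial, and the product (x - 1)^2 is the characteristic polynomial.

(x - 1)^2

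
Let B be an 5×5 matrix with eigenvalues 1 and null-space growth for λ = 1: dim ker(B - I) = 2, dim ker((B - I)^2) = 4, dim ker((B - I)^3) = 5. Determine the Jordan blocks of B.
Jordan blocks: (1, 3), (1, 2)

λ = 1: successive nullity increments [2, 2, 1] count blocks of size ≥ k; block sizes are [3, 2].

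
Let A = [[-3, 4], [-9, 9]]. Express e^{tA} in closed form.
e^{tA} = [[(1 - 6*t)*e^{3*t}, 4*t*e^{3*t}], [-9*t*e^{3*t}, (6*t + 1)*e^{3*t}]]

A has Jordan form J = [[3, 1], [0, 3]] with A = PJP^{-1}, so e^{tA} = P e^{tJ} P^{-1}.

For a Jordan block J_k(λ), e^{tJ_k(λ)} = e^{λt} · (I + tN + t^2 N^2/2! + ... + t^{k-1} N^{k-1}/(k-1)!) where N is the nilpotent superdiagonal part.

Assembling the blocks and conjugating back gives the entries of e^{tA} as shown above.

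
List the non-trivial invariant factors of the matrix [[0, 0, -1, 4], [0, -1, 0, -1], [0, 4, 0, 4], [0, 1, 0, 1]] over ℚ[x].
x^2, x^2

The Jordan structure of A has elementary divisors x^2, x^2. Arranging the block sizes at each eigenvalue in decreasing order and taking row products gives the invariant factors.

Invariant factors (smallest first, each dividing the next): x^2, x^2.

Check: the last factor x^2 is the minimal polynomial, and the product x^4 is the characteristic polynomial.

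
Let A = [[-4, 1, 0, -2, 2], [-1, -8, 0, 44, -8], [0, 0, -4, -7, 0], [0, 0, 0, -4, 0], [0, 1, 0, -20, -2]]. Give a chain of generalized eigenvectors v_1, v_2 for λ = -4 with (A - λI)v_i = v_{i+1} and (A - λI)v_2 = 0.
v_1 = [[0, 4, -1, 1, -1]]^T, v_2 = [[0, 36, -7, 0, -18]]^T

We seek v_1 ∈ ker((A + 4I)^2) \ ker(A + 4I), then set v_{i+1} = (A + 4I) v_i.

One such chain is v_1 = [[0, 4, -1, 1, -1]]^T, v_2 = [[0, 36, -7, 0, -18]]^T. Check: (A + 4I) v_2 = [[0, 0, 0, 0, 0]]^T = 0.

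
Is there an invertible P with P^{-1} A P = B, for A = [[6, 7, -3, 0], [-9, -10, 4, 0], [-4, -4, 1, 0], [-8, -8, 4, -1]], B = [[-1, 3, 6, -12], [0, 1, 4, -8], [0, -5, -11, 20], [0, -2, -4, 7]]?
No.

Both have characteristic polynomial (x + 1)^4, but the minimal polynomial of A is (x + 1)^3 while the minimal polynomial of B is (x + 1)^2. The minimal polynomial is a similarity invariant, so A and B are not similar.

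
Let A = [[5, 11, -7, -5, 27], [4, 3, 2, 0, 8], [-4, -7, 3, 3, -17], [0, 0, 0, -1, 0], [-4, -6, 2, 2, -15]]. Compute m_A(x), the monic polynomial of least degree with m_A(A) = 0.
m_A(x) = (x + 1)^3

The characteristic polynomial factors as (x + 1)^5. The minimal polynomial is ∏(x - λ)^{k_λ} where k_λ is the size of the largest Jordan block at λ.

For λ = -1: rank(A + I) = 2, and the largest Jordan block has size 3 (the smallest k with rank((A + I)^k) = rank((A + I)^(k+1))).

So m_A(x) = (x + 1)^3.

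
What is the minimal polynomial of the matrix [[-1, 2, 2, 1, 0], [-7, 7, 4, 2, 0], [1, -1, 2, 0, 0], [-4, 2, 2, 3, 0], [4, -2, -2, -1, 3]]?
The characteristic polynomial factors as (x - 3)^4(x - 2). The minimal polynomial is ∏(x - λ)^{k_λ} where k_λ is the size of the largest Jordan block at λ.

For λ = 2: rank(A - 2I) = 4, and the largest Jordan block has size 1 (the smallest k with rank((A - 2I)^k) = rank((A - 2I)^(k+1))).
For λ = 3: rank(A - 3I) = 3, and the largest Jordan block has size 3 (the smallest k with rank((A - 3I)^k) = rank((A - 3I)^(k+1))).

So m_A(x) = (x - 3)^3(x - 2).

m_A(x) = (x - 3)^3(x - 2)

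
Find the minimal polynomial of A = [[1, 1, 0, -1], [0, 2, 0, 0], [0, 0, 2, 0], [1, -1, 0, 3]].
m_A(x) = (x - 2)^2

The characteristic polynomial factors as (x - 2)^4. The minimal polynomial is ∏(x - λ)^{k_λ} where k_λ is the size of the largest Jordan block at λ.

For λ = 2: rank(A - 2I) = 1, and the largest Jordan block has size 2 (the smallest k with rank((A - 2I)^k) = rank((A - 2I)^(k+1))).

So m_A(x) = (x - 2)^2.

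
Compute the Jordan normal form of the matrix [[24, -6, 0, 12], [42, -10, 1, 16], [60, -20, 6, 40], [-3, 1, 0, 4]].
J = [[6, 1, 0, 0], [0, 6, 1, 0], [0, 0, 6, 0], [0, 0, 0, 6]]

The characteristic polynomial is det(xI - A) = (x - 6)^4, so the eigenvalues are 6 (algebraic multiplicity 4).

For λ = 6: rank(A - 6I) = 2, rank((A - 6I)^2) = 1, rank((A - 6I)^3) = 0. The eigenspace has dimension 4 - 2 = 2, so there are 2 Jordan blocks; the rank sequence gives block sizes [3, 1].

Assembling the blocks gives the Jordan form J above.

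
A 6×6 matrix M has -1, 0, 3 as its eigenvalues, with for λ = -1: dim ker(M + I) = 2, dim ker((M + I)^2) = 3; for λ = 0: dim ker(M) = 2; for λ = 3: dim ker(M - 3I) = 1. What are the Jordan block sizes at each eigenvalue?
Jordan blocks: (-1, 2), (-1, 1), (0, 1), (0, 1), (3, 1)

λ = -1: successive nullity increments [2, 1] count blocks of size ≥ k; block sizes are [2, 1].
λ = 0: successive nullity increments [2] count blocks of size ≥ k; block sizes are [1, 1].
λ = 3: successive nullity increments [1] count blocks of size ≥ k; block sizes are [1].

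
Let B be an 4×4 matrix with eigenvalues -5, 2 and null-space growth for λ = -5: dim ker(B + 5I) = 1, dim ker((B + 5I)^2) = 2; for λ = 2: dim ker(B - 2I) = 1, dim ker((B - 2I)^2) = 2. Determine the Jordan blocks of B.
λ = -5: successive nullity increments [1, 1] count blocks of size ≥ k; block sizes are [2].
λ = 2: successive nullity increments [1, 1] count blocks of size ≥ k; block sizes are [2].

Jordan blocks: (-5, 2), (2, 2)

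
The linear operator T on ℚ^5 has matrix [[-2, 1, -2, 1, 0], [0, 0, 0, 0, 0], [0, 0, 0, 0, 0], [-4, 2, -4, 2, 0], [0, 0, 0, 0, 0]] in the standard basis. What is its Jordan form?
The characteristic polynomial is det(xI - A) = x^5, so the eigenvalues are 0 (algebraic multiplicity 5).

For λ = 0: rank(A) = 1, rank(A^2) = 0. The eigenspace has dimension 5 - 1 = 4, so there are 4 Jordan blocks; the rank sequence gives block sizes [2, 1, 1, 1].

Assembling the blocks gives the Jordan form J above.

J = [[0, 1, 0, 0, 0], [0, 0, 0, 0, 0], [0, 0, 0, 0, 0], [0, 0, 0, 0, 0], [0, 0, 0, 0, 0]]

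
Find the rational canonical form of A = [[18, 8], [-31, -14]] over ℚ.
R = [[0, 4], [1, 4]]

The invariant factors of A (the non-unit diagonal entries of the Smith normal form of xI - A over ℚ[x]) are x^2 - 4x - 4, each dividing the next. The characteristic polynomial is their product, x^2 - 4x - 4.

The rational canonical form is the block-diagonal matrix of companion matrices C(f_i):
R = [[0, 4], [1, 4]].

Note the characteristic polynomial does not split into linear factors over ℚ, so A has no Jordan form over ℚ; the rational canonical form exists over any field.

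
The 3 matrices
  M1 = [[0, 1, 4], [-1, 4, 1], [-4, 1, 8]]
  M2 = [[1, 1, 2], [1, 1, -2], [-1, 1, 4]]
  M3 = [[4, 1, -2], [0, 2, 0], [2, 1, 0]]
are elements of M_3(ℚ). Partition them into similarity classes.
Characteristic polynomials: χ_{M1} = (x - 4)^3, χ_{M2} = (x - 2)^3, χ_{M3} = (x - 2)^3.

{M1}: invariant factors (x - 4)^3.

{M2, M3}: invariant factors x - 2, (x - 2)^2.

Matrices are similar if and only if their invariant-factor lists agree; the partition into similarity classes is {M1}, {M2, M3}.

2 classes: {M1}, {M2, M3}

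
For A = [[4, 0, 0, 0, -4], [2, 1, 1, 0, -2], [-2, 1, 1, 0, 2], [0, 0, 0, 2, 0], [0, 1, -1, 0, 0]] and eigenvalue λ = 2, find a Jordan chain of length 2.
We seek v_1 ∈ ker((A - 2I)^2) \ ker(A - 2I), then set v_{i+1} = (A - 2I) v_i.

One such chain is v_1 = [[-1, 0, 1, 0, -1]]^T, v_2 = [[2, 1, -1, 0, 1]]^T. Check: (A - 2I) v_2 = [[0, 0, 0, 0, 0]]^T = 0.

v_1 = [[-1, 0, 1, 0, -1]]^T, v_2 = [[2, 1, -1, 0, 1]]^T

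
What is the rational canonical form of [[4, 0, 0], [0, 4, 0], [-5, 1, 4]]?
The invariant factors of A (the non-unit diagonal entries of the Smith normal form of xI - A over ℚ[x]) are x - 4, (x - 4)^2, each dividing the next. The characteristic polynomial is their product, (x - 4)^3.

The rational canonical form is the block-diagonal matrix of companion matrices C(f_i):
R = [[4, 0, 0], [0, 0, -16], [0, 1, 8]].

R = [[4, 0, 0], [0, 0, -16], [0, 1, 8]]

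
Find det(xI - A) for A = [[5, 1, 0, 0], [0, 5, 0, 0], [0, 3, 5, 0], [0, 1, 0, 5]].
χ_A(x) = (x - 5)^4

xI - A = [[x - 5, -1, 0, 0], [0, x - 5, 0, 0], [0, -3, x - 5, 0], [0, -1, 0, x - 5]].

Expanding det(xI - A) along the first row:
det(xI - A) = + (x - 5)·det([[x - 5, 0, 0], [-3, x - 5, 0], [-1, 0, x - 5]]) - (-1)·det([[0, 0, 0], [0, x - 5, 0], [0, 0, x - 5]]) + (0)·det([[0, x - 5, 0], [0, -3, 0], [0, -1, x - 5]]) - (0)·det([[0, x - 5, 0], [0, -3, x - 5], [0, -1, 0]]).

Evaluating gives χ_A(x) = x^4 - 20x^3 + 150x^2 - 500x + 625 = (x - 5)^4.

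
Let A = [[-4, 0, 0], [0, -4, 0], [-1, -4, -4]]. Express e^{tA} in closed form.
A has Jordan form J = [[-4, 1, 0], [0, -4, 0], [0, 0, -4]] with A = PJP^{-1}, so e^{tA} = P e^{tJ} P^{-1}.

For a Jordan block J_k(λ), e^{tJ_k(λ)} = e^{λt} · (I + tN + t^2 N^2/2! + ... + t^{k-1} N^{k-1}/(k-1)!) where N is the nilpotent superdiagonal part.

Assembling the blocks and conjugating back gives the entries of e^{tA} as shown above.

e^{tA} = [[e^{-4*t}, 0, 0], [0, e^{-4*t}, 0], [-t*e^{-4*t}, -4*t*e^{-4*t}, e^{-4*t}]]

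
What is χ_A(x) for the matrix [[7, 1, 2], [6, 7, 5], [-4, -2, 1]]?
χ_A(x) = (x - 5)^3

xI - A = [[x - 7, -1, -2], [-6, x - 7, -5], [4, 2, x - 1]].

Expanding det(xI - A) along the first row:
det(xI - A) = + (x - 7)·det([[x - 7, -5], [2, x - 1]]) - (-1)·det([[-6, -5], [4, x - 1]]) + (-2)·det([[-6, x - 7], [4, 2]]).

Evaluating gives χ_A(x) = x^3 - 15x^2 + 75x - 125 = (x - 5)^3.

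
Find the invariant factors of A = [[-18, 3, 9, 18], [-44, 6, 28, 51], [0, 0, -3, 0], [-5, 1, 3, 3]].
x + 3, (x + 3)^3

The Jordan structure of A has elementary divisors (x + 3)^3, (x + 3). Arranging the block sizes at each eigenvalue in decreasing order and taking row products gives the invariant factors.

Invariant factors (smallest first, each dividing the next): x + 3, (x + 3)^3.

Check: the last factor (x + 3)^3 is the minimal polynomial, and the product (x + 3)^4 is the characteristic polynomial.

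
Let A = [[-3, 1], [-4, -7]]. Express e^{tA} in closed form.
A has Jordan form J = [[-5, 1], [0, -5]] with A = PJP^{-1}, so e^{tA} = P e^{tJ} P^{-1}.

For a Jordan block J_k(λ), e^{tJ_k(λ)} = e^{λt} · (I + tN + t^2 N^2/2! + ... + t^{k-1} N^{k-1}/(k-1)!) where N is the nilpotent superdiagonal part.

Assembling the blocks and conjugating back gives the entries of e^{tA} as shown above.

e^{tA} = [[(2*t + 1)*e^{-5*t}, t*e^{-5*t}], [-4*t*e^{-5*t}, (1 - 2*t)*e^{-5*t}]]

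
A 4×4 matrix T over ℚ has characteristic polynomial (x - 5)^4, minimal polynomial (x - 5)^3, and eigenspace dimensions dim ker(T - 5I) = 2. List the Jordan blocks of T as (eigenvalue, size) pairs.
λ = 5: algebraic multiplicity 4 (exponent in χ_T), largest block size 3 (exponent in m_T), 2 blocks (geometric multiplicity). These force block sizes [3, 1].

Jordan blocks: (5, 3), (5, 1)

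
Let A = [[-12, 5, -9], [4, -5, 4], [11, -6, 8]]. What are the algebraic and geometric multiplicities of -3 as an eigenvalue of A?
algebraic multiplicity 3, geometric multiplicity 1

The characteristic polynomial is (x + 3)^3, so the factor x + 3 appears with exponent 3: the algebraic multiplicity is 3.

rank(A + 3I) = 2, so the eigenspace has dimension 3 - 2 = 1: the geometric multiplicity is 1.

Since 1 < 3, A is not diagonalizable.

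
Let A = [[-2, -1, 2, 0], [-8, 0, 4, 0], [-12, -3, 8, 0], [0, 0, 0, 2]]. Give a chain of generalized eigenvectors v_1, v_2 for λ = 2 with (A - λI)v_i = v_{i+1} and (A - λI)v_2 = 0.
v_1 = [[0, 1, 1, 0]]^T, v_2 = [[1, 2, 3, 0]]^T

We seek v_1 ∈ ker((A - 2I)^2) \ ker(A - 2I), then set v_{i+1} = (A - 2I) v_i.

One such chain is v_1 = [[0, 1, 1, 0]]^T, v_2 = [[1, 2, 3, 0]]^T. Check: (A - 2I) v_2 = [[0, 0, 0, 0]]^T = 0.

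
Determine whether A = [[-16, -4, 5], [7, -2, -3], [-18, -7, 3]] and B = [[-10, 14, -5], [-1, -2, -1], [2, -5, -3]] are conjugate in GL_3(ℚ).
Yes.

Two matrices over a field are similar if and only if they have the same invariant factors.

Both A and B have characteristic polynomial (x + 5)^3 and minimal polynomial (x + 5)^3. Computing further, both have invariant factors (x + 5)^3. Hence A and B are similar.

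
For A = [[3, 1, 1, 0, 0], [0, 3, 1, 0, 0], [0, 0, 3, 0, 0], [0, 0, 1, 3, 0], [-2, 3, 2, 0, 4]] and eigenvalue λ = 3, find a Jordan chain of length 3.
We seek v_1 ∈ ker((A - 3I)^3) \ ker((A - 3I)^2), then set v_{i+1} = (A - 3I) v_i.

One such chain is v_1 = [[1, -1, 1, -3, 2]]^T, v_2 = [[0, 1, 0, 1, -1]]^T, v_3 = [[1, 0, 0, 0, 2]]^T. Check: (A - 3I) v_3 = [[0, 0, 0, 0, 0]]^T = 0.

v_1 = [[1, -1, 1, -3, 2]]^T, v_2 = [[0, 1, 0, 1, -1]]^T, v_3 = [[1, 0, 0, 0, 2]]^T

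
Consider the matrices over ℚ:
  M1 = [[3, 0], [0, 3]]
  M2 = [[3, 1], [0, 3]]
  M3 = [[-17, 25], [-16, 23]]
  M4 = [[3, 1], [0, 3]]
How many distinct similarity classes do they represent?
2 classes: {M1}, {M2, M3, M4}

Characteristic polynomials: χ_{M1} = (x - 3)^2, χ_{M2} = (x - 3)^2, χ_{M3} = (x - 3)^2, χ_{M4} = (x - 3)^2.

{M1}: invariant factors x - 3, x - 3.

{M2, M3, M4}: invariant factors (x - 3)^2.

Matrices are similar if and only if their invariant-factor lists agree; the partition into similarity classes is {M1}, {M2, M3, M4}.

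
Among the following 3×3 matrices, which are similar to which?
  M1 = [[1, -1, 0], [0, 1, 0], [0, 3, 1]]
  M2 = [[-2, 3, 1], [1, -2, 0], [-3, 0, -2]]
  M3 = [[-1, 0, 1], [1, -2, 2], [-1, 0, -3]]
Characteristic polynomials: χ_{M1} = (x - 1)^3, χ_{M2} = (x + 2)^3, χ_{M3} = (x + 2)^3.

{M1}: invariant factors x - 1, (x - 1)^2.

{M2, M3}: invariant factors (x + 2)^3.

Matrices are similar if and only if their invariant-factor lists agree; the partition into similarity classes is {M1}, {M2, M3}.

2 classes: {M1}, {M2, M3}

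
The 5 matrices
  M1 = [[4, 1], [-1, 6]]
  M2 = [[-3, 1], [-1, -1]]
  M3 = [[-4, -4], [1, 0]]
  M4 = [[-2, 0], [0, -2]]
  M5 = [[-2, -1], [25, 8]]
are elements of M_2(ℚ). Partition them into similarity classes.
4 classes: {M1}, {M2, M3}, {M4}, {M5}

Characteristic polynomials: χ_{M1} = (x - 5)^2, χ_{M2} = (x + 2)^2, χ_{M3} = (x + 2)^2, χ_{M4} = (x + 2)^2, χ_{M5} = (x - 3)^2.

{M1}: invariant factors (x - 5)^2.

{M2, M3}: invariant factors (x + 2)^2.

{M4}: invariant factors x + 2, x + 2.

{M5}: invariant factors (x - 3)^2.

Matrices are similar if and only if their invariant-factor lists agree; the partition into similarity classes is {M1}, {M2, M3}, {M4}, {M5}.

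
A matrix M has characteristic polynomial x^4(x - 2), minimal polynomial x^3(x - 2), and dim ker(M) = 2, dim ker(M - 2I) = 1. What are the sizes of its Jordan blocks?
Jordan blocks: (0, 3), (0, 1), (2, 1)

λ = 0: algebraic multiplicity 4 (exponent in χ_M), largest block size 3 (exponent in m_M), 2 blocks (geometric multiplicity). These force block sizes [3, 1].
λ = 2: algebraic multiplicity 1 (exponent in χ_M), largest block size 1 (exponent in m_M), 1 block (geometric multiplicity). This forces block sizes [1].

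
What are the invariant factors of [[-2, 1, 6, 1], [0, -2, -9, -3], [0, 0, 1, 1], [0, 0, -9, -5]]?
The Jordan structure of A has elementary divisors (x + 2)^2, (x + 2)^2. Arranging the block sizes at each eigenvalue in decreasing order and taking row products gives the invariant factors.

Invariant factors (smallest first, each dividing the next): (x + 2)^2, (x + 2)^2.

Check: the last factor (x + 2)^2 is the minimal polynomial, and the product (x + 2)^4 is the characteristic polynomial.

(x + 2)^2, (x + 2)^2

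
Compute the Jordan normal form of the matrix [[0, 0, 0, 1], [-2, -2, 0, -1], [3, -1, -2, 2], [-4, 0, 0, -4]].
J = [[-2, 1, 0, 0], [0, -2, 0, 0], [0, 0, -2, 1], [0, 0, 0, -2]]

The characteristic polynomial is det(xI - A) = (x + 2)^4, so the eigenvalues are -2 (algebraic multiplicity 4).

For λ = -2: rank(A + 2I) = 2, rank((A + 2I)^2) = 0. The eigenspace has dimension 4 - 2 = 2, so there are 2 Jordan blocks; the rank sequence gives block sizes [2, 2].

Assembling the blocks gives the Jordan form J above.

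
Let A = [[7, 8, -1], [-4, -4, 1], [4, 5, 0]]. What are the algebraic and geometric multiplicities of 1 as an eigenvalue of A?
algebraic multiplicity 3, geometric multiplicity 1

The characteristic polynomial is (x - 1)^3, so the factor x - 1 appears with exponent 3: the algebraic multiplicity is 3.

rank(A - I) = 2, so the eigenspace has dimension 3 - 2 = 1: the geometric multiplicity is 1.

Since 1 < 3, A is not diagonalizable.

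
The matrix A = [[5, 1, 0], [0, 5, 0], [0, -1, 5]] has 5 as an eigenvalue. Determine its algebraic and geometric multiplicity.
algebraic multiplicity 3, geometric multiplicity 2

The characteristic polynomial is (x - 5)^3, so the factor x - 5 appears with exponent 3: the algebraic multiplicity is 3.

rank(A - 5I) = 1, so the eigenspace has dimension 3 - 1 = 2: the geometric multiplicity is 2.

Since 2 < 3, A is not diagonalizable.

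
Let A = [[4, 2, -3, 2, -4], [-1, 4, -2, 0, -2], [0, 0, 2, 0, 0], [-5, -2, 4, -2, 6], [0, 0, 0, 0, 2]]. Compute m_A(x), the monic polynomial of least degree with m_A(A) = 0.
m_A(x) = (x - 2)^3

The characteristic polynomial factors as (x - 2)^5. The minimal polynomial is ∏(x - λ)^{k_λ} where k_λ is the size of the largest Jordan block at λ.

For λ = 2: rank(A - 2I) = 2, and the largest Jordan block has size 3 (the smallest k with rank((A - 2I)^k) = rank((A - 2I)^(k+1))).

So m_A(x) = (x - 2)^3.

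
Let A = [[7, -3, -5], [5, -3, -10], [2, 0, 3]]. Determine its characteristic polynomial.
χ_A(x) = (x - 3)(x - 2)^2

xI - A = [[x - 7, 3, 5], [-5, x + 3, 10], [-2, 0, x - 3]].

Expanding det(xI - A) along the first row:
det(xI - A) = + (x - 7)·det([[x + 3, 10], [0, x - 3]]) - (3)·det([[-5, 10], [-2, x - 3]]) + (5)·det([[-5, x + 3], [-2, 0]]).

Evaluating gives χ_A(x) = x^3 - 7x^2 + 16x - 12 = (x - 3)(x - 2)^2.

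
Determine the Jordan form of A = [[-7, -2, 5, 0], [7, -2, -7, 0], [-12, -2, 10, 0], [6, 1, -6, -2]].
J = [[-2, 1, 0, 0], [0, -2, 0, 0], [0, 0, -2, 0], [0, 0, 0, 5]]

The characteristic polynomial is det(xI - A) = (x - 5)(x + 2)^3, so the eigenvalues are -2 (algebraic multiplicity 3), 5 (algebraic multiplicity 1).

For λ = -2: rank(A + 2I) = 2, rank((A + 2I)^2) = 1. The eigenspace has dimension 4 - 2 = 2, so there are 2 Jordan blocks; the rank sequence gives block sizes [2, 1].

For λ = 5: algebraic multiplicity 1 gives one 1×1 block.

Assembling the blocks gives the Jordan form J above.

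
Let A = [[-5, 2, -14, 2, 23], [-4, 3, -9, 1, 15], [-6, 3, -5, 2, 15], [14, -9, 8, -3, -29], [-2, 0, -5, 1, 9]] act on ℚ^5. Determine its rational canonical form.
R = [[1, 0, 0, 0, 0], [0, 0, 0, 0, -9], [0, 1, 0, 0, 6], [0, 0, 1, 0, 6], [0, 0, 0, 1, -2]]

The invariant factors of A (the non-unit diagonal entries of the Smith normal form of xI - A over ℚ[x]) are x - 1, (x - 1)(x + 3)(x^2 - 3), each dividing the next. The characteristic polynomial is their product, (x - 1)^2(x + 3)(x^2 - 3).

The rational canonical form is the block-diagonal matrix of companion matrices C(f_i):
R = [[1, 0, 0, 0, 0], [0, 0, 0, 0, -9], [0, 1, 0, 0, 6], [0, 0, 1, 0, 6], [0, 0, 0, 1, -2]].

Note the characteristic polynomial does not split into linear factors over ℚ, so A has no Jordan form over ℚ; the rational canonical form exists over any field.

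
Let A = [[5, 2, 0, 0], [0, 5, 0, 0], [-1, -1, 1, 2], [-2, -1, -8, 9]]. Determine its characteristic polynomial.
xI - A = [[x - 5, -2, 0, 0], [0, x - 5, 0, 0], [1, 1, x - 1, -2], [2, 1, 8, x - 9]].

Expanding det(xI - A) along the first row:
det(xI - A) = + (x - 5)·det([[x - 5, 0, 0], [1, x - 1, -2], [1, 8, x - 9]]) - (-2)·det([[0, 0, 0], [1, x - 1, -2], [2, 8, x - 9]]) + (0)·det([[0, x - 5, 0], [1, 1, -2], [2, 1, x - 9]]) - (0)·det([[0, x - 5, 0], [1, 1, x - 1], [2, 1, 8]]).

Evaluating gives χ_A(x) = x^4 - 20x^3 + 150x^2 - 500x + 625 = (x - 5)^4.

χ_A(x) = (x - 5)^4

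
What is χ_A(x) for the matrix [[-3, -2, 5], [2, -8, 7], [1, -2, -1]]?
xI - A = [[x + 3, 2, -5], [-2, x + 8, -7], [-1, 2, x + 1]].

Expanding det(xI - A) along the first row:
det(xI - A) = + (x + 3)·det([[x + 8, -7], [2, x + 1]]) - (2)·det([[-2, -7], [-1, x + 1]]) + (-5)·det([[-2, x + 8], [-1, 2]]).

Evaluating gives χ_A(x) = x^3 + 12x^2 + 48x + 64 = (x + 4)^3.

χ_A(x) = (x + 4)^3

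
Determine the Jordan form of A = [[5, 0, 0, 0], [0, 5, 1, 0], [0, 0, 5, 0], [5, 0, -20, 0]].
J = [[0, 0, 0, 0], [0, 5, 1, 0], [0, 0, 5, 0], [0, 0, 0, 5]]

The characteristic polynomial is det(xI - A) = x(x - 5)^3, so the eigenvalues are 0 (algebraic multiplicity 1), 5 (algebraic multiplicity 3).

For λ = 0: algebraic multiplicity 1 gives one 1×1 block.

For λ = 5: rank(A - 5I) = 2, rank((A - 5I)^2) = 1. The eigenspace has dimension 4 - 2 = 2, so there are 2 Jordan blocks; the rank sequence gives block sizes [2, 1].

Assembling the blocks gives the Jordan form J above.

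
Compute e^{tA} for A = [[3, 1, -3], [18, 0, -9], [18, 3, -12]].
A has Jordan form J = [[-3, 1, 0], [0, -3, 0], [0, 0, -3]] with A = PJP^{-1}, so e^{tA} = P e^{tJ} P^{-1}.

For a Jordan block J_k(λ), e^{tJ_k(λ)} = e^{λt} · (I + tN + t^2 N^2/2! + ... + t^{k-1} N^{k-1}/(k-1)!) where N is the nilpotent superdiagonal part.

Assembling the blocks and conjugating back gives the entries of e^{tA} as shown above.

e^{tA} = [[(6*t + 1)*e^{-3*t}, t*e^{-3*t}, -3*t*e^{-3*t}], [18*t*e^{-3*t}, (3*t + 1)*e^{-3*t}, -9*t*e^{-3*t}], [18*t*e^{-3*t}, 3*t*e^{-3*t}, (1 - 9*t)*e^{-3*t}]]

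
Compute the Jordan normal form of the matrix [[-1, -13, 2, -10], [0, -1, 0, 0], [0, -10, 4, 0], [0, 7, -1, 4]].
The characteristic polynomial is det(xI - A) = (x - 4)^2(x + 1)^2, so the eigenvalues are -1 (algebraic multiplicity 2), 4 (algebraic multiplicity 2).

For λ = -1: rank(A + I) = 3, rank((A + I)^2) = 2. The eigenspace has dimension 4 - 3 = 1, so there is 1 Jordan block; the rank sequence gives block sizes [2].

For λ = 4: rank(A - 4I) = 3, rank((A - 4I)^2) = 2. The eigenspace has dimension 4 - 3 = 1, so there is 1 Jordan block; the rank sequence gives block sizes [2].

Assembling the blocks gives the Jordan form J above.

J = [[-1, 1, 0, 0], [0, -1, 0, 0], [0, 0, 4, 1], [0, 0, 0, 4]]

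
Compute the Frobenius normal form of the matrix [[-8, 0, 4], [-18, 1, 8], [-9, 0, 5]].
The invariant factors of A (the non-unit diagonal entries of the Smith normal form of xI - A over ℚ[x]) are x - 1, (x - 1)(x + 4), each dividing the next. The characteristic polynomial is their product, (x - 1)^2(x + 4).

The rational canonical form is the block-diagonal matrix of companion matrices C(f_i):
R = [[1, 0, 0], [0, 0, 4], [0, 1, -3]].

R = [[1, 0, 0], [0, 0, 4], [0, 1, -3]]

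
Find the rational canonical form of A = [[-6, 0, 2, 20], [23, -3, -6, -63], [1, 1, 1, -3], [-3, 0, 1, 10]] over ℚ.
The invariant factors of A (the non-unit diagonal entries of the Smith normal form of xI - A over ℚ[x]) are x(x - 2)^2(x + 2), each dividing the next. The characteristic polynomial is their product, x(x - 2)^2(x + 2).

The rational canonical form is the block-diagonal matrix of companion matrices C(f_i):
R = [[0, 0, 0, 0], [1, 0, 0, -8], [0, 1, 0, 4], [0, 0, 1, 2]].

R = [[0, 0, 0, 0], [1, 0, 0, -8], [0, 1, 0, 4], [0, 0, 1, 2]]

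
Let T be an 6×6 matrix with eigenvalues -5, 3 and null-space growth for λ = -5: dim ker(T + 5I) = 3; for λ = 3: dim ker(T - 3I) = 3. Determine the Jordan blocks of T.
Jordan blocks: (-5, 1), (-5, 1), (-5, 1), (3, 1), (3, 1), (3, 1)

λ = -5: successive nullity increments [3] count blocks of size ≥ k; block sizes are [1, 1, 1].
λ = 3: successive nullity increments [3] count blocks of size ≥ k; block sizes are [1, 1, 1].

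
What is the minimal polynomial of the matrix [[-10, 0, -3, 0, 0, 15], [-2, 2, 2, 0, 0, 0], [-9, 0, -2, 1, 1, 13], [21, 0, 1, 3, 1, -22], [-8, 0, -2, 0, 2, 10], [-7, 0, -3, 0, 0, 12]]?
m_A(x) = (x - 2)^3(x + 3)

The characteristic polynomial factors as (x - 2)^5(x + 3). The minimal polynomial is ∏(x - λ)^{k_λ} where k_λ is the size of the largest Jordan block at λ.

For λ = -3: rank(A + 3I) = 5, and the largest Jordan block has size 1 (the smallest k with rank((A + 3I)^k) = rank((A + 3I)^(k+1))).
For λ = 2: rank(A - 2I) = 3, and the largest Jordan block has size 3 (the smallest k with rank((A - 2I)^k) = rank((A - 2I)^(k+1))).

So m_A(x) = (x - 2)^3(x + 3).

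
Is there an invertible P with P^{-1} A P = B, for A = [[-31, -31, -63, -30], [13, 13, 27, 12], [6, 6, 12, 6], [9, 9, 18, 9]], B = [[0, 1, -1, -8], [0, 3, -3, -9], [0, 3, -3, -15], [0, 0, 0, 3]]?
Two matrices over a field are similar if and only if they have the same invariant factors.

Both A and B have characteristic polynomial x^3(x - 3) and minimal polynomial x^2(x - 3). Computing further, both have invariant factors x, x^2(x - 3). Hence A and B are similar.

Yes.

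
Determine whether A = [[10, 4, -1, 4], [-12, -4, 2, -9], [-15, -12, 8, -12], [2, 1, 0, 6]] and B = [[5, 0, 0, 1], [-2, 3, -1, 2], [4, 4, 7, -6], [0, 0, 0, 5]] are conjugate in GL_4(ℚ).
Two matrices over a field are similar if and only if they have the same invariant factors.

Both A and B have characteristic polynomial (x - 5)^4 and minimal polynomial (x - 5)^2. Computing further, both have invariant factors (x - 5)^2, (x - 5)^2. Hence A and B are similar.

Yes.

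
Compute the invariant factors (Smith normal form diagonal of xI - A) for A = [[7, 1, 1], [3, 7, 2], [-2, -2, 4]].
The Jordan structure of A has elementary divisors (x - 6)^3. Arranging the block sizes at each eigenvalue in decreasing order and taking row products gives the invariant factors.

Invariant factors (smallest first, each dividing the next): (x - 6)^3.

Check: the last factor (x - 6)^3 is the minimal polynomial, and the product (x - 6)^3 is the characteristic polynomial.

(x - 6)^3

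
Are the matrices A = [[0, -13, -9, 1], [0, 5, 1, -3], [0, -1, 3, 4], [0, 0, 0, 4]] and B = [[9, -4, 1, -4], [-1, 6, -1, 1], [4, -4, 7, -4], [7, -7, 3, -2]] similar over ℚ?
trace(A) = 12 but trace(B) = 20. The trace is a similarity invariant, so A and B are not similar.

No.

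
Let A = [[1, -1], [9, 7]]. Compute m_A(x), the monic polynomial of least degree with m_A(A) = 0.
m_A(x) = (x - 4)^2

The characteristic polynomial factors as (x - 4)^2. The minimal polynomial is ∏(x - λ)^{k_λ} where k_λ is the size of the largest Jordan block at λ.

For λ = 4: rank(A - 4I) = 1, and the largest Jordan block has size 2 (the smallest k with rank((A - 4I)^k) = rank((A - 4I)^(k+1))).

So m_A(x) = (x - 4)^2.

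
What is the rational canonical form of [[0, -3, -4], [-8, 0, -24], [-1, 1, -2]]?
The invariant factors of A (the non-unit diagonal entries of the Smith normal form of xI - A over ℚ[x]) are (x - 2)(x + 2)^2, each dividing the next. The characteristic polynomial is their product, (x - 2)(x + 2)^2.

The rational canonical form is the block-diagonal matrix of companion matrices C(f_i):
R = [[0, 0, 8], [1, 0, 4], [0, 1, -2]].

R = [[0, 0, 8], [1, 0, 4], [0, 1, -2]]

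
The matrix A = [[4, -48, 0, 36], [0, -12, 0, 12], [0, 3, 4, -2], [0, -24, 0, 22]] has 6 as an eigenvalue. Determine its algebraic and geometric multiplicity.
The characteristic polynomial is (x - 6)(x - 4)^3, so the factor x - 6 appears with exponent 1: the algebraic multiplicity is 1.

rank(A - 6I) = 3, so the eigenspace has dimension 4 - 3 = 1: the geometric multiplicity is 1.

algebraic multiplicity 1, geometric multiplicity 1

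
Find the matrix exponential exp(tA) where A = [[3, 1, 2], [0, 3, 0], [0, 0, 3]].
A has Jordan form J = [[3, 1, 0], [0, 3, 0], [0, 0, 3]] with A = PJP^{-1}, so e^{tA} = P e^{tJ} P^{-1}.

For a Jordan block J_k(λ), e^{tJ_k(λ)} = e^{λt} · (I + tN + t^2 N^2/2! + ... + t^{k-1} N^{k-1}/(k-1)!) where N is the nilpotent superdiagonal part.

Assembling the blocks and conjugating back gives the entries of e^{tA} as shown above.

e^{tA} = [[e^{3*t}, t*e^{3*t}, 2*t*e^{3*t}], [0, e^{3*t}, 0], [0, 0, e^{3*t}]]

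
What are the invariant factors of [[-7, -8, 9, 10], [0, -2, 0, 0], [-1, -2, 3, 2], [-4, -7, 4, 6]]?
(x - 2)^2(x + 2)^2

The Jordan structure of A has elementary divisors (x + 2)^2, (x - 2)^2. Arranging the block sizes at each eigenvalue in decreasing order and taking row products gives the invariant factors.

Invariant factors (smallest first, each dividing the next): (x - 2)^2(x + 2)^2.

Check: the last factor (x - 2)^2(x + 2)^2 is the minimal polynomial, and the product (x - 2)^2(x + 2)^2 is the characteristic polynomial.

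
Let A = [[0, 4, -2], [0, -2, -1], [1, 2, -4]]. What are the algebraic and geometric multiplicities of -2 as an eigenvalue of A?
algebraic multiplicity 3, geometric multiplicity 1

The characteristic polynomial is (x + 2)^3, so the factor x + 2 appears with exponent 3: the algebraic multiplicity is 3.

rank(A + 2I) = 2, so the eigenspace has dimension 3 - 2 = 1: the geometric multiplicity is 1.

Since 1 < 3, A is not diagonalizable.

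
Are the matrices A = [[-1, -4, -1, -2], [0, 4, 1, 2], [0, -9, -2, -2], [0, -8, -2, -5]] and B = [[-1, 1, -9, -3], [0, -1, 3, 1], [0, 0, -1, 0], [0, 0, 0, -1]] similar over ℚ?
Yes.

Two matrices over a field are similar if and only if they have the same invariant factors.

Both A and B have characteristic polynomial (x + 1)^4 and minimal polynomial (x + 1)^3. Computing further, both have invariant factors x + 1, (x + 1)^3. Hence A and B are similar.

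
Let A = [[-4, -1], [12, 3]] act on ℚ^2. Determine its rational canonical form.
R = [[0, 0], [1, -1]]

The invariant factors of A (the non-unit diagonal entries of the Smith normal form of xI - A over ℚ[x]) are x(x + 1), each dividing the next. The characteristic polynomial is their product, x(x + 1).

The rational canonical form is the block-diagonal matrix of companion matrices C(f_i):
R = [[0, 0], [1, -1]].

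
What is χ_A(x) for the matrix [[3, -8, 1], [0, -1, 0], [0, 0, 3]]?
χ_A(x) = (x - 3)^2(x + 1)

xI - A = [[x - 3, 8, -1], [0, x + 1, 0], [0, 0, x - 3]].

Expanding det(xI - A) along the first row:
det(xI - A) = + (x - 3)·det([[x + 1, 0], [0, x - 3]]) - (8)·det([[0, 0], [0, x - 3]]) + (-1)·det([[0, x + 1], [0, 0]]).

Evaluating gives χ_A(x) = x^3 - 5x^2 + 3x + 9 = (x - 3)^2(x + 1).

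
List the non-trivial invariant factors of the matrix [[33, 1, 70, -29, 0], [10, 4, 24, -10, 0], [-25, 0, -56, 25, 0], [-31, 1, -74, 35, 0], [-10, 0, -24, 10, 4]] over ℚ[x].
The Jordan structure of A has elementary divisors (x - 4)^2, (x - 4)^2, (x - 4). Arranging the block sizes at each eigenvalue in decreasing order and taking row products gives the invariant factors.

Invariant factors (smallest first, each dividing the next): x - 4, (x - 4)^2, (x - 4)^2.

Check: the last factor (x - 4)^2 is the minimal polynomial, and the product (x - 4)^5 is the characteristic polynomial.

x - 4, (x - 4)^2, (x - 4)^2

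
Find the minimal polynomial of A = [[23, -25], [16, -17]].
m_A(x) = (x - 3)^2

The characteristic polynomial factors as (x - 3)^2. The minimal polynomial is ∏(x - λ)^{k_λ} where k_λ is the size of the largest Jordan block at λ.

For λ = 3: rank(A - 3I) = 1, and the largest Jordan block has size 2 (the smallest k with rank((A - 3I)^k) = rank((A - 3I)^(k+1))).

So m_A(x) = (x - 3)^2.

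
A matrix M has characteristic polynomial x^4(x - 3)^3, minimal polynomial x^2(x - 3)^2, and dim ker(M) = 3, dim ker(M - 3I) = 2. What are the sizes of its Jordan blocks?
λ = 0: algebraic multiplicity 4 (exponent in χ_M), largest block size 2 (exponent in m_M), 3 blocks (geometric multiplicity). These force block sizes [2, 1, 1].
λ = 3: algebraic multiplicity 3 (exponent in χ_M), largest block size 2 (exponent in m_M), 2 blocks (geometric multiplicity). These force block sizes [2, 1].

Jordan blocks: (0, 2), (0, 1), (0, 1), (3, 2), (3, 1)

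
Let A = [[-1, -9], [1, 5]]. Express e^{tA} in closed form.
e^{tA} = [[(1 - 3*t)*e^{2*t}, -9*t*e^{2*t}], [t*e^{2*t}, (3*t + 1)*e^{2*t}]]

A has Jordan form J = [[2, 1], [0, 2]] with A = PJP^{-1}, so e^{tA} = P e^{tJ} P^{-1}.

For a Jordan block J_k(λ), e^{tJ_k(λ)} = e^{λt} · (I + tN + t^2 N^2/2! + ... + t^{k-1} N^{k-1}/(k-1)!) where N is the nilpotent superdiagonal part.

Assembling the blocks and conjugating back gives the entries of e^{tA} as shown above.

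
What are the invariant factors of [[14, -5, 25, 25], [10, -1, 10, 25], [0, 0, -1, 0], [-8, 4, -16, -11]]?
The Jordan structure of A has elementary divisors (x + 1)^2, (x + 1), (x - 4). Arranging the block sizes at each eigenvalue in decreasing order and taking row products gives the invariant factors.

Invariant factors (smallest first, each dividing the next): x + 1, (x - 4)(x + 1)^2.

Check: the last factor (x - 4)(x + 1)^2 is the minimal polynomial, and the product (x - 4)(x + 1)^3 is the characteristic polynomial.

x + 1, (x - 4)(x + 1)^2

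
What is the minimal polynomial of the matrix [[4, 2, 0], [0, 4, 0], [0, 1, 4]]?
The characteristic polynomial factors as (x - 4)^3. The minimal polynomial is ∏(x - λ)^{k_λ} where k_λ is the size of the largest Jordan block at λ.

For λ = 4: rank(A - 4I) = 1, and the largest Jordan block has size 2 (the smallest k with rank((A - 4I)^k) = rank((A - 4I)^(k+1))).

So m_A(x) = (x - 4)^2.

m_A(x) = (x - 4)^2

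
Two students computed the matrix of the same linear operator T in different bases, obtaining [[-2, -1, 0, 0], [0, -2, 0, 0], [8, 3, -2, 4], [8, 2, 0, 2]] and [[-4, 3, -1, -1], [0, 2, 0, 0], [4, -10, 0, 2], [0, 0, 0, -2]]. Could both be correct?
Yes.

Two matrices over a field are similar if and only if they have the same invariant factors.

Both A and B have characteristic polynomial (x - 2)(x + 2)^3 and minimal polynomial (x - 2)(x + 2)^2. Computing further, both have invariant factors x + 2, (x - 2)(x + 2)^2. Hence A and B are similar.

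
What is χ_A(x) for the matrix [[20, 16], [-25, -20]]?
xI - A = [[x - 20, -16], [25, x + 20]].

Expanding det(xI - A) along the first row:
det(xI - A) = + (x - 20)·det([[x + 20]]) - (-16)·det([[25]]).

Evaluating gives χ_A(x) = x^2.

χ_A(x) = x^2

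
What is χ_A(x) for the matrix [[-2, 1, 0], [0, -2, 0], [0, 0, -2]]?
xI - A = [[x + 2, -1, 0], [0, x + 2, 0], [0, 0, x + 2]].

Expanding det(xI - A) along the first row:
det(xI - A) = + (x + 2)·det([[x + 2, 0], [0, x + 2]]) - (-1)·det([[0, 0], [0, x + 2]]) + (0)·det([[0, x + 2], [0, 0]]).

Evaluating gives χ_A(x) = x^3 + 6x^2 + 12x + 8 = (x + 2)^3.

χ_A(x) = (x + 2)^3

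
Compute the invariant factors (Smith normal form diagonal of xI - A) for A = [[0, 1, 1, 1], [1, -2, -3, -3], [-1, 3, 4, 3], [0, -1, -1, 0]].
The Jordan structure of A has elementary divisors x^2, (x - 1), (x - 1). Arranging the block sizes at each eigenvalue in decreasing order and taking row products gives the invariant factors.

Invariant factors (smallest first, each dividing the next): x - 1, x^2(x - 1).

Check: the last factor x^2(x - 1) is the minimal polynomial, and the product x^2(x - 1)^2 is the characteristic polynomial.

x - 1, x^2(x - 1)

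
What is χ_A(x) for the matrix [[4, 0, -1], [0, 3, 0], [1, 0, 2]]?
xI - A = [[x - 4, 0, 1], [0, x - 3, 0], [-1, 0, x - 2]].

Expanding det(xI - A) along the first row:
det(xI - A) = + (x - 4)·det([[x - 3, 0], [0, x - 2]]) - (0)·det([[0, 0], [-1, x - 2]]) + (1)·det([[0, x - 3], [-1, 0]]).

Evaluating gives χ_A(x) = x^3 - 9x^2 + 27x - 27 = (x - 3)^3.

χ_A(x) = (x - 3)^3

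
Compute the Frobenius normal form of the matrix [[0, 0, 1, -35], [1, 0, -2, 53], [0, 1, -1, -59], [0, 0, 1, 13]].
R = [[0, 0, 0, -48], [1, 0, 0, 80], [0, 1, 0, -48], [0, 0, 1, 12]]

The invariant factors of A (the non-unit diagonal entries of the Smith normal form of xI - A over ℚ[x]) are (x - 6)(x - 2)^3, each dividing the next. The characteristic polynomial is their product, (x - 6)(x - 2)^3.

The rational canonical form is the block-diagonal matrix of companion matrices C(f_i):
R = [[0, 0, 0, -48], [1, 0, 0, 80], [0, 1, 0, -48], [0, 0, 1, 12]].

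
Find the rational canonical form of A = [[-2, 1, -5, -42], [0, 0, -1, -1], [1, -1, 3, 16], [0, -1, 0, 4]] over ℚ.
The invariant factors of A (the non-unit diagonal entries of the Smith normal form of xI - A over ℚ[x]) are (x - 5)(x^3 + x - 3), each dividing the next. The characteristic polynomial is their product, (x - 5)(x^3 + x - 3).

The rational canonical form is the block-diagonal matrix of companion matrices C(f_i):
R = [[0, 0, 0, -15], [1, 0, 0, 8], [0, 1, 0, -1], [0, 0, 1, 5]].

Note the characteristic polynomial does not split into linear factors over ℚ, so A has no Jordan form over ℚ; the rational canonical form exists over any field.

R = [[0, 0, 0, -15], [1, 0, 0, 8], [0, 1, 0, -1], [0, 0, 1, 5]]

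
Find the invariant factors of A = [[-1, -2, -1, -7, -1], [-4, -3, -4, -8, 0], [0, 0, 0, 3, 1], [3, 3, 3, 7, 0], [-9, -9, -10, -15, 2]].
The Jordan structure of A has elementary divisors (x - 1)^2, (x - 1)^2, (x - 1). Arranging the block sizes at each eigenvalue in decreasing order and taking row products gives the invariant factors.

Invariant factors (smallest first, each dividing the next): x - 1, (x - 1)^2, (x - 1)^2.

Check: the last factor (x - 1)^2 is the minimal polynomial, and the product (x - 1)^5 is the characteristic polynomial.

x - 1, (x - 1)^2, (x - 1)^2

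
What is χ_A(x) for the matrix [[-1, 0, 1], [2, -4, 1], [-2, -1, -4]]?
χ_A(x) = (x + 3)^3

xI - A = [[x + 1, 0, -1], [-2, x + 4, -1], [2, 1, x + 4]].

Expanding det(xI - A) along the first row:
det(xI - A) = + (x + 1)·det([[x + 4, -1], [1, x + 4]]) - (0)·det([[-2, -1], [2, x + 4]]) + (-1)·det([[-2, x + 4], [2, 1]]).

Evaluating gives χ_A(x) = x^3 + 9x^2 + 27x + 27 = (x + 3)^3.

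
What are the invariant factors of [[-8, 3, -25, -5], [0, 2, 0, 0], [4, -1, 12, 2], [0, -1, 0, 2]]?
(x - 2)^2, (x - 2)^2

The Jordan structure of A has elementary divisors (x - 2)^2, (x - 2)^2. Arranging the block sizes at each eigenvalue in decreasing order and taking row products gives the invariant factors.

Invariant factors (smallest first, each dividing the next): (x - 2)^2, (x - 2)^2.

Check: the last factor (x - 2)^2 is the minimal polynomial, and the product (x - 2)^4 is the characteristic polynomial.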